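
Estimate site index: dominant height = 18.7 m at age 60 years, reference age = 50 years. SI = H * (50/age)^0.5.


50/60 = 0.833333
(0.833333)^0.5 = 0.912871
SI = 18.7 * 0.912871 = 17.0707 ≈ 17.1 m

17.1 m


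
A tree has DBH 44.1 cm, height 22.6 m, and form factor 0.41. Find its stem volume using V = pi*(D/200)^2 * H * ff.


(D/200)^2 = (44.1/200)^2 = 0.2205^2 = 0.04862025
BA = 3.141593 * 0.04862025 = 0.152745 m^2
V = 0.152745 * 22.6 * 0.41 = 1.41534 ≈ 1.415 m^3

1.415 m^3


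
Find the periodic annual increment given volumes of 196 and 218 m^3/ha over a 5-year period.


PAI = (V2 - V1) / period = (218 - 196) / 5 = 22 / 5 = 4.40 m^3/ha/yr

4.40 m^3/ha/yr


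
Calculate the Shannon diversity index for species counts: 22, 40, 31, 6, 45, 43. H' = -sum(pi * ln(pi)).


Total N = 22 + 40 + 31 + 6 + 45 + 43 = 187
Per-species terms:
  p = 22/187 = 0.117647; ln(p) = -2.140067; p*ln(p) = 0.117647 * (-2.140067) = -0.251772
  p = 40/187 = 0.213904; ln(p) = -1.542228; p*ln(p) = 0.213904 * (-1.542228) = -0.329889
  p = 31/187 = 0.165775; ln(p) = -1.797124; p*ln(p) = 0.165775 * (-1.797124) = -0.297918
  p = 6/187 = 0.032086; ln(p) = -3.439335; p*ln(p) = 0.032086 * (-3.439335) = -0.110355
  p = 45/187 = 0.240642; ln(p) = -1.424445; p*ln(p) = 0.240642 * (-1.424445) = -0.342781
  p = 43/187 = 0.229947; ln(p) = -1.469906; p*ln(p) = 0.229947 * (-1.469906) = -0.338000
sum(p*ln(p)) = (-0.251772) + (-0.329889) + (-0.297918) + (-0.110355) + (-0.342781) + (-0.338000) = -1.670715
H' = -(-1.670715) = 1.670715 ≈ 1.6707

1.6707


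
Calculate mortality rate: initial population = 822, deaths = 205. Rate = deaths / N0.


Mortality rate = 205 / 822 = 0.249392 ≈ 0.2494

0.2494


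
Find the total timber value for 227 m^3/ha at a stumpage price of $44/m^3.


Value = 227 * 44 = $9988/ha

$9988/ha


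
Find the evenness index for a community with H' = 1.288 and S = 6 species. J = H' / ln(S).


ln(6) = 1.79176
J = H' / ln(S) = 1.288 / 1.79176 = 0.718846 ≈ 0.7188

0.7188


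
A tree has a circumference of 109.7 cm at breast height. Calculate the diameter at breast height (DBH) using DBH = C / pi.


DBH = C / pi = 109.7 / 3.141593 = 34.9186 ≈ 34.92 cm

34.92 cm


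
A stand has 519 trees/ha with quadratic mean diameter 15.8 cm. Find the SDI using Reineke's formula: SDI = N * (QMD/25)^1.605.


QMD/25 = 15.8/25 = 0.632
(0.632)^1.605 = exp(1.605 * ln(0.632)) = exp(1.605 * (-0.458866)) = exp(-0.736480) = 0.478796
SDI = 519 * 0.478796 = 248.495 ≈ 248

248


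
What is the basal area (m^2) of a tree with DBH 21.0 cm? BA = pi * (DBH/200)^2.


D/200 = 21.0/200 = 0.105 m
(D/200)^2 = 0.105^2 = 0.011025
BA = 3.141593 * 0.011025 = 0.0346361 ≈ 0.0346 m^2

0.0346 m^2


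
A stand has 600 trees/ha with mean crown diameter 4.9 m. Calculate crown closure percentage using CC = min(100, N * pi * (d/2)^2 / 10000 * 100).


(d/2)^2 = (4.9/2)^2 = 2.45^2 = 6.0025
Crown area = 3.141593 * 6.0025 = 18.8574 m^2
N * area / 10000 * 100 = 600 * 18.8574 / 10000 * 100 = 113.144
CC = min(100, 113.144) = 100%

100%


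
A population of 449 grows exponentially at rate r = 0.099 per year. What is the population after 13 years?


r*t = 0.099 * 13 = 1.287
exp(1.287) = 3.62190
N = 449 * 3.62190 = 1626.23 ≈ 1626

1626


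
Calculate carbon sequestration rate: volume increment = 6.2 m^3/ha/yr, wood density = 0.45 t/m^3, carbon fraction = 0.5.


C = 6.2 * 0.45 * 0.5 = 1.395 ≈ 1.40 t C/ha/yr

1.40 t C/ha/yr


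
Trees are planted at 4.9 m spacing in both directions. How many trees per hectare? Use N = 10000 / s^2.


N = 10000 / 4.9^2 = 10000 / 24.01 = 416.493 ≈ 416 trees/ha

416 trees/ha


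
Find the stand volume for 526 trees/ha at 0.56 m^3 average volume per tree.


V_stand = 526 * 0.56 = 294.56 ≈ 294.6 m^3/ha

294.6 m^3/ha


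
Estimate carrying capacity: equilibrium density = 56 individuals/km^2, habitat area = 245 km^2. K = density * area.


K = 56 * 245 = 13720 individuals

13720 individuals


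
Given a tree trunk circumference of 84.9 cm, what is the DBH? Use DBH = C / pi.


DBH = C / pi = 84.9 / 3.141593 = 27.0245 ≈ 27.02 cm

27.02 cm


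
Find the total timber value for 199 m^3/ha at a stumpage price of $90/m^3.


Value = 199 * 90 = $17910/ha

$17910/ha


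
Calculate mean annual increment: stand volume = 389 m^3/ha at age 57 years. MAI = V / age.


MAI = 389 / 57 = 6.8246 ≈ 6.82 m^3/ha/yr

6.82 m^3/ha/yr


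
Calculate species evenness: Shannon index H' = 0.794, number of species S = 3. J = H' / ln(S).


ln(3) = 1.09861
J = H' / ln(S) = 0.794 / 1.09861 = 0.722731 ≈ 0.7227

0.7227


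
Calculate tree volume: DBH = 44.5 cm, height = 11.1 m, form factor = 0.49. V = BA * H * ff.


(D/200)^2 = (44.5/200)^2 = 0.2225^2 = 0.04950625
BA = 3.141593 * 0.04950625 = 0.155528 m^2
V = 0.155528 * 11.1 * 0.49 = 0.845917 ≈ 0.846 m^3

0.846 m^3


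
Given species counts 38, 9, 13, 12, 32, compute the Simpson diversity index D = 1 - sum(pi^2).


Total N = 38 + 9 + 13 + 12 + 32 = 104
Per-species terms:
  p = 38/104 = 0.365385; p^2 = 0.365385^2 = 0.133506
  p = 9/104 = 0.086538; p^2 = 0.086538^2 = 0.007489
  p = 13/104 = 0.125000; p^2 = 0.125000^2 = 0.015625
  p = 12/104 = 0.115385; p^2 = 0.115385^2 = 0.013314
  p = 32/104 = 0.307692; p^2 = 0.307692^2 = 0.094674
sum(p^2) = 0.133506 + 0.007489 + 0.015625 + 0.013314 + 0.094674 = 0.264608
D = 1 - 0.264608 = 0.735392 ≈ 0.7354

0.7354


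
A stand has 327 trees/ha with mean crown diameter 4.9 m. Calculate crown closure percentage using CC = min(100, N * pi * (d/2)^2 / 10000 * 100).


(d/2)^2 = (4.9/2)^2 = 2.45^2 = 6.0025
Crown area = 3.141593 * 6.0025 = 18.8574 m^2
N * area / 10000 * 100 = 327 * 18.8574 / 10000 * 100 = 61.6637
CC = min(100, 61.6637) = 61.6637 ≈ 61.7%

61.7%


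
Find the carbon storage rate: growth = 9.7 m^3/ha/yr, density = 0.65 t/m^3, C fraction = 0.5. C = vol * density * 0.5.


C = 9.7 * 0.65 * 0.5 = 3.1525 ≈ 3.15 t C/ha/yr

3.15 t C/ha/yr


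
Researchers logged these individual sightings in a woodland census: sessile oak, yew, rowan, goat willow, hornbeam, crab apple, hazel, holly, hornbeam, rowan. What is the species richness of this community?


Total individuals logged = 10
Distinct species (count of individuals): sessile oak (1), yew (1), rowan (2), goat willow (1), hornbeam (2), crab apple (1), hazel (1), holly (1)
Species richness = number of distinct species = 8

8


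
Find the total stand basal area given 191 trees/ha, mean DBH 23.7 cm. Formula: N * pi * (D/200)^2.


(D/200)^2 = (23.7/200)^2 = 0.1185^2 = 0.01404225
Individual BA = 3.141593 * 0.01404225 = 0.0441150 m^2
Stand BA = 191 * 0.0441150 = 8.42597 ≈ 8.43 m^2/ha

8.43 m^2/ha


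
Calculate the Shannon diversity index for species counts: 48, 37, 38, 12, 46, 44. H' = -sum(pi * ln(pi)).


Total N = 48 + 37 + 38 + 12 + 46 + 44 = 225
Per-species terms:
  p = 48/225 = 0.213333; ln(p) = -1.544901; p*ln(p) = 0.213333 * (-1.544901) = -0.329578
  p = 37/225 = 0.164444; ln(p) = -1.805185; p*ln(p) = 0.164444 * (-1.805185) = -0.296852
  p = 38/225 = 0.168889; ln(p) = -1.778514; p*ln(p) = 0.168889 * (-1.778514) = -0.300371
  p = 12/225 = 0.053333; ln(p) = -2.931200; p*ln(p) = 0.053333 * (-2.931200) = -0.156330
  p = 46/225 = 0.204444; ln(p) = -1.587461; p*ln(p) = 0.204444 * (-1.587461) = -0.324547
  p = 44/225 = 0.195556; ln(p) = -1.631908; p*ln(p) = 0.195556 * (-1.631908) = -0.319129
sum(p*ln(p)) = (-0.329578) + (-0.296852) + (-0.300371) + (-0.156330) + (-0.324547) + (-0.319129) = -1.726807
H' = -(-1.726807) = 1.726807 ≈ 1.7268

1.7268


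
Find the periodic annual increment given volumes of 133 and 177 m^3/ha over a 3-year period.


PAI = (V2 - V1) / period = (177 - 133) / 3 = 44 / 3 = 14.6667 ≈ 14.67 m^3/ha/yr

14.67 m^3/ha/yr


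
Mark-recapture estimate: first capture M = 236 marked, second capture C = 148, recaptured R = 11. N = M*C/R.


N = M * C / R = 236 * 148 / 11 = 34928 / 11 = 3175.27 ≈ 3175

3175 individuals


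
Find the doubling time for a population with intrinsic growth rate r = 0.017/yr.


td = ln(2) / 0.017 = 0.693147 / 0.017 = 40.7734 ≈ 40.8 years

40.8 years


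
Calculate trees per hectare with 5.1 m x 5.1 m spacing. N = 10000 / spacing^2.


N = 10000 / 5.1^2 = 10000 / 26.01 = 384.468 ≈ 384 trees/ha

384 trees/ha


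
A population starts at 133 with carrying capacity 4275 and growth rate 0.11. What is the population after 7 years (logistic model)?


(K - N0)/N0 = (4275 - 133)/133 = 4142/133 = 31.1429
r*t = 0.11 * 7 = 0.77; exp(-0.77) = 0.463013
31.1429 * 0.463013 = 14.4196
1 + 14.4196 = 15.4196
N = 4275 / 15.4196 = 277.245 ≈ 277

277


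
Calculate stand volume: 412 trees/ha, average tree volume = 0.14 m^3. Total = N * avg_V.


V_stand = 412 * 0.14 = 57.68 ≈ 57.7 m^3/ha

57.7 m^3/ha


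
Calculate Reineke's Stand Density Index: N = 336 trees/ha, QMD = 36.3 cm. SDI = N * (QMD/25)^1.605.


QMD/25 = 36.3/25 = 1.452
(1.452)^1.605 = exp(1.605 * ln(1.452)) = exp(1.605 * 0.372942) = exp(0.598572) = 1.81952
SDI = 336 * 1.81952 = 611.359 ≈ 611

611


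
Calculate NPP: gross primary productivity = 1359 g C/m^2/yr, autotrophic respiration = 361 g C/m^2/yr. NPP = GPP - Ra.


NPP = GPP - Ra = 1359 - 361 = 998 g C/m^2/yr

998 g C/m^2/yr


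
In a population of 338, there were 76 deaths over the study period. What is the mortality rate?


Mortality rate = 76 / 338 = 0.224852 ≈ 0.2249

0.2249


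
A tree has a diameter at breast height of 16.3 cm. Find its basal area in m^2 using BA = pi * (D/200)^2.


D/200 = 16.3/200 = 0.0815 m
(D/200)^2 = 0.0815^2 = 0.00664225
BA = 3.141593 * 0.00664225 = 0.0208672 ≈ 0.0209 m^2

0.0209 m^2


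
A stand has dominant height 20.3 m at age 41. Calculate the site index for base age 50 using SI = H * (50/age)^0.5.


50/41 = 1.21951
(1.21951)^0.5 = 1.10431
SI = 20.3 * 1.10431 = 22.4175 ≈ 22.4 m

22.4 m


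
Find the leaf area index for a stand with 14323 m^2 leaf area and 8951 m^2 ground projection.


LAI = 14323 / 8951 = 1.6002 ≈ 1.60

1.60


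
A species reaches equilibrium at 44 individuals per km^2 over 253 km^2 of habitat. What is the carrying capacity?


K = 44 * 253 = 11132 individuals

11132 individuals


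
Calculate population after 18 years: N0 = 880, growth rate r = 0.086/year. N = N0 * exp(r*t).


r*t = 0.086 * 18 = 1.548
exp(1.548) = 4.70206
N = 880 * 4.70206 = 4137.81 ≈ 4138

4138


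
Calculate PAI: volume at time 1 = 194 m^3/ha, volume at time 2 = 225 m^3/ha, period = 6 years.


PAI = (V2 - V1) / period = (225 - 194) / 6 = 31 / 6 = 5.1667 ≈ 5.17 m^3/ha/yr

5.17 m^3/ha/yr


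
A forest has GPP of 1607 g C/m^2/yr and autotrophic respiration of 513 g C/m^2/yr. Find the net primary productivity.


NPP = GPP - Ra = 1607 - 513 = 1094 g C/m^2/yr

1094 g C/m^2/yr


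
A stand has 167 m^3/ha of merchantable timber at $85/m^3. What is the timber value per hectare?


Value = 167 * 85 = $14195/ha

$14195/ha


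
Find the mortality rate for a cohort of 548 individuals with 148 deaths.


Mortality rate = 148 / 548 = 0.270073 ≈ 0.2701

0.2701


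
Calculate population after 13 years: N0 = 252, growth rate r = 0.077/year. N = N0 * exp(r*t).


r*t = 0.077 * 13 = 1.001
exp(1.001) = 2.72100
N = 252 * 2.72100 = 685.692 ≈ 686

686


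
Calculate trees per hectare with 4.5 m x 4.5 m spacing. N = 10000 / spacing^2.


N = 10000 / 4.5^2 = 10000 / 20.25 = 493.827 ≈ 494 trees/ha

494 trees/ha


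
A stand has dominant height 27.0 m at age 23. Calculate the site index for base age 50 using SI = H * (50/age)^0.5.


50/23 = 2.17391
(2.17391)^0.5 = 1.47442
SI = 27.0 * 1.47442 = 39.8093 ≈ 39.8 m

39.8 m


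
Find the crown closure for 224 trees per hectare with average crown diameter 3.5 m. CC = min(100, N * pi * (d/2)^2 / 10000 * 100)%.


(d/2)^2 = (3.5/2)^2 = 1.75^2 = 3.0625
Crown area = 3.141593 * 3.0625 = 9.62113 m^2
N * area / 10000 * 100 = 224 * 9.62113 / 10000 * 100 = 21.5513
CC = min(100, 21.5513) = 21.5513 ≈ 21.6%

21.6%


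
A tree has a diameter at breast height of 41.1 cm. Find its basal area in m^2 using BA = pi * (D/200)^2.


D/200 = 41.1/200 = 0.2055 m
(D/200)^2 = 0.2055^2 = 0.04223025
BA = 3.141593 * 0.04223025 = 0.132670 ≈ 0.1327 m^2

0.1327 m^2


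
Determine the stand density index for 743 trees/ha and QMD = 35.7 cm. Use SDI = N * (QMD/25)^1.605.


QMD/25 = 35.7/25 = 1.428
(1.428)^1.605 = exp(1.605 * ln(1.428)) = exp(1.605 * 0.356275) = exp(0.571821) = 1.77149
SDI = 743 * 1.77149 = 1316.22 ≈ 1316

1316


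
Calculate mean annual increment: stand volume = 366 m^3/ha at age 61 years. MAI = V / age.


MAI = 366 / 61 = 6.00 m^3/ha/yr

6.00 m^3/ha/yr


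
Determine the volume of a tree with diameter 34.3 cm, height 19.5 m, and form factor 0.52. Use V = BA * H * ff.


(D/200)^2 = (34.3/200)^2 = 0.1715^2 = 0.02941225
BA = 3.141593 * 0.02941225 = 0.0924013 m^2
V = 0.0924013 * 19.5 * 0.52 = 0.936949 ≈ 0.937 m^3

0.937 m^3


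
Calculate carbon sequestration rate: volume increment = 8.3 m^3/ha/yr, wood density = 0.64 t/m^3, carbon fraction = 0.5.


C = 8.3 * 0.64 * 0.5 = 2.656 ≈ 2.66 t C/ha/yr

2.66 t C/ha/yr


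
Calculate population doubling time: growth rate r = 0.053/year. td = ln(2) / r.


td = ln(2) / 0.053 = 0.693147 / 0.053 = 13.0782 ≈ 13.1 years

13.1 years


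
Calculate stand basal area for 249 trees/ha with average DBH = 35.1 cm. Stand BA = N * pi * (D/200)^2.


(D/200)^2 = (35.1/200)^2 = 0.1755^2 = 0.03080025
Individual BA = 3.141593 * 0.03080025 = 0.0967618 m^2
Stand BA = 249 * 0.0967618 = 24.0937 ≈ 24.09 m^2/ha

24.09 m^2/ha


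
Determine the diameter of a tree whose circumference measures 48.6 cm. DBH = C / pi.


DBH = C / pi = 48.6 / 3.141593 = 15.4699 ≈ 15.47 cm

15.47 cm


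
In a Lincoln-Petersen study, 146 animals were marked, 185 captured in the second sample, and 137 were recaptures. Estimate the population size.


N = M * C / R = 146 * 185 / 137 = 27010 / 137 = 197.15 ≈ 197

197 individuals


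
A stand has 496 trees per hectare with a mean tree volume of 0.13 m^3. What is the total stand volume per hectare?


V_stand = 496 * 0.13 = 64.48 ≈ 64.5 m^3/ha

64.5 m^3/ha


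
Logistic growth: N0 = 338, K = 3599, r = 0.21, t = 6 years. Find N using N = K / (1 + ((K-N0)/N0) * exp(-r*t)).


(K - N0)/N0 = (3599 - 338)/338 = 3261/338 = 9.64793
r*t = 0.21 * 6 = 1.26; exp(-1.26) = 0.283654
9.64793 * 0.283654 = 2.73667
1 + 2.73667 = 3.73667
N = 3599 / 3.73667 = 963.157 ≈ 963

963


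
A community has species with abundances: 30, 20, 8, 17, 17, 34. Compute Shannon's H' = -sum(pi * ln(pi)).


Total N = 30 + 20 + 8 + 17 + 17 + 34 = 126
Per-species terms:
  p = 30/126 = 0.238095; ln(p) = -1.435086; p*ln(p) = 0.238095 * (-1.435086) = -0.341687
  p = 20/126 = 0.158730; ln(p) = -1.840551; p*ln(p) = 0.158730 * (-1.840551) = -0.292151
  p = 8/126 = 0.063492; ln(p) = -2.756841; p*ln(p) = 0.063492 * (-2.756841) = -0.175037
  p = 17/126 = 0.134921; ln(p) = -2.003066; p*ln(p) = 0.134921 * (-2.003066) = -0.270256
  p = 17/126 = 0.134921; ln(p) = -2.003066; p*ln(p) = 0.134921 * (-2.003066) = -0.270256
  p = 34/126 = 0.269841; ln(p) = -1.309922; p*ln(p) = 0.269841 * (-1.309922) = -0.353471
sum(p*ln(p)) = (-0.341687) + (-0.292151) + (-0.175037) + (-0.270256) + (-0.270256) + (-0.353471) = -1.702858
H' = -(-1.702858) = 1.702858 ≈ 1.7029

1.7029


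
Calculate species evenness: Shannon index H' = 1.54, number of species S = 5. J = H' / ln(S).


ln(5) = 1.60944
J = H' / ln(S) = 1.54 / 1.60944 = 0.956855 ≈ 0.9569

0.9569


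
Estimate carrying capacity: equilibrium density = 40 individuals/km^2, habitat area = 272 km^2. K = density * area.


K = 40 * 272 = 10880 individuals

10880 individuals


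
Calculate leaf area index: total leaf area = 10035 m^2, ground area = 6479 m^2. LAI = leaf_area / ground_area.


LAI = 10035 / 6479 = 1.5489 ≈ 1.55

1.55


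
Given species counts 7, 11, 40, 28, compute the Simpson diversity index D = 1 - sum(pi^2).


Total N = 7 + 11 + 40 + 28 = 86
Per-species terms:
  p = 7/86 = 0.081395; p^2 = 0.081395^2 = 0.006625
  p = 11/86 = 0.127907; p^2 = 0.127907^2 = 0.016360
  p = 40/86 = 0.465116; p^2 = 0.465116^2 = 0.216333
  p = 28/86 = 0.325581; p^2 = 0.325581^2 = 0.106003
sum(p^2) = 0.006625 + 0.016360 + 0.216333 + 0.106003 = 0.345321
D = 1 - 0.345321 = 0.654679 ≈ 0.6547

0.6547


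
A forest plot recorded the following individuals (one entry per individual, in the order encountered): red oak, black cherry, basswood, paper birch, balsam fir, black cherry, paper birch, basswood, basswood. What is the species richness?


Total individuals logged = 9
Distinct species (count of individuals): red oak (1), black cherry (2), basswood (3), paper birch (2), balsam fir (1)
Species richness = number of distinct species = 5

5


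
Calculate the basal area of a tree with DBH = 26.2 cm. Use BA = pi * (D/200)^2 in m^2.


D/200 = 26.2/200 = 0.131 m
(D/200)^2 = 0.131^2 = 0.017161
BA = 3.141593 * 0.017161 = 0.0539129 ≈ 0.0539 m^2

0.0539 m^2


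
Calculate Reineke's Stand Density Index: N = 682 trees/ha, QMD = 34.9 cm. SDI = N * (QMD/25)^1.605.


QMD/25 = 34.9/25 = 1.396
(1.396)^1.605 = exp(1.605 * ln(1.396)) = exp(1.605 * 0.333611) = exp(0.535446) = 1.70821
SDI = 682 * 1.70821 = 1165.00 ≈ 1165

1165


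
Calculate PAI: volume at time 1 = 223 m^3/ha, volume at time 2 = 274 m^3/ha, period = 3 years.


PAI = (V2 - V1) / period = (274 - 223) / 3 = 51 / 3 = 17.00 m^3/ha/yr

17.00 m^3/ha/yr


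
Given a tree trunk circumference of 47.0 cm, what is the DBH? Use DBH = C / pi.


DBH = C / pi = 47.0 / 3.141593 = 14.9606 ≈ 14.96 cm

14.96 cm


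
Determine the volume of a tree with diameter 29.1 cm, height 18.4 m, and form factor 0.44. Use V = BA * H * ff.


(D/200)^2 = (29.1/200)^2 = 0.1455^2 = 0.02117025
BA = 3.141593 * 0.02117025 = 0.0665083 m^2
V = 0.0665083 * 18.4 * 0.44 = 0.538451 ≈ 0.538 m^3

0.538 m^3


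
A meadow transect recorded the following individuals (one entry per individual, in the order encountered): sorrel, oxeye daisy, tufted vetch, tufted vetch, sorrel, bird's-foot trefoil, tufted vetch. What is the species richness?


Total individuals logged = 7
Distinct species (count of individuals): sorrel (2), oxeye daisy (1), tufted vetch (3), bird's-foot trefoil (1)
Species richness = number of distinct species = 4

4


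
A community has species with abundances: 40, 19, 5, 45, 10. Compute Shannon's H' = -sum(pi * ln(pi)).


Total N = 40 + 19 + 5 + 45 + 10 = 119
Per-species terms:
  p = 40/119 = 0.336134; ln(p) = -1.090245; p*ln(p) = 0.336134 * (-1.090245) = -0.366468
  p = 19/119 = 0.159664; ln(p) = -1.834684; p*ln(p) = 0.159664 * (-1.834684) = -0.292933
  p = 5/119 = 0.042017; ln(p) = -3.169681; p*ln(p) = 0.042017 * (-3.169681) = -0.133180
  p = 45/119 = 0.378151; ln(p) = -0.972462; p*ln(p) = 0.378151 * (-0.972462) = -0.367737
  p = 10/119 = 0.084034; ln(p) = -2.476534; p*ln(p) = 0.084034 * (-2.476534) = -0.208113
sum(p*ln(p)) = (-0.366468) + (-0.292933) + (-0.133180) + (-0.367737) + (-0.208113) = -1.368431
H' = -(-1.368431) = 1.368431 ≈ 1.3684

1.3684


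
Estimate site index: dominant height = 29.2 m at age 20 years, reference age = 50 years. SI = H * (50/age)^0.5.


50/20 = 2.50000
(2.50000)^0.5 = 1.58114
SI = 29.2 * 1.58114 = 46.1693 ≈ 46.2 m

46.2 m


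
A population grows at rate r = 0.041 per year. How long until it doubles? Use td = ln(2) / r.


td = ln(2) / 0.041 = 0.693147 / 0.041 = 16.9060 ≈ 16.9 years

16.9 years


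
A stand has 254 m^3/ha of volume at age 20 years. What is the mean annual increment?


MAI = 254 / 20 = 12.70 m^3/ha/yr

12.70 m^3/ha/yr


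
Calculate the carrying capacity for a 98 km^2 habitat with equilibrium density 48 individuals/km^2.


K = 48 * 98 = 4704 individuals

4704 individuals


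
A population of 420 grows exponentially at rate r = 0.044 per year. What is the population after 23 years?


r*t = 0.044 * 23 = 1.012
exp(1.012) = 2.75110
N = 420 * 2.75110 = 1155.46 ≈ 1155

1155


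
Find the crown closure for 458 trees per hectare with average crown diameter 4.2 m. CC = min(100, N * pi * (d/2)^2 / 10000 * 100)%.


(d/2)^2 = (4.2/2)^2 = 2.1^2 = 4.41
Crown area = 3.141593 * 4.41 = 13.8544 m^2
N * area / 10000 * 100 = 458 * 13.8544 / 10000 * 100 = 63.4532
CC = min(100, 63.4532) = 63.4532 ≈ 63.5%

63.5%


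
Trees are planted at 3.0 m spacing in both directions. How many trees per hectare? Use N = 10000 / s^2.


N = 10000 / 3.0^2 = 10000 / 9 = 1111.11 ≈ 1111 trees/ha

1111 trees/ha


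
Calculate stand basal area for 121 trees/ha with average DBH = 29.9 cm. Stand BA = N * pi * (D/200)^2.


(D/200)^2 = (29.9/200)^2 = 0.1495^2 = 0.02235025
Individual BA = 3.141593 * 0.02235025 = 0.0702154 m^2
Stand BA = 121 * 0.0702154 = 8.49606 ≈ 8.50 m^2/ha

8.50 m^2/ha


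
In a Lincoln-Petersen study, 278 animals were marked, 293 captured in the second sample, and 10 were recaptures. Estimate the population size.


N = M * C / R = 278 * 293 / 10 = 81454 / 10 = 8145.40 ≈ 8145

8145 individuals


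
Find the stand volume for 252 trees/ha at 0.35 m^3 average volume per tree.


V_stand = 252 * 0.35 = 88.2 m^3/ha

88.2 m^3/ha


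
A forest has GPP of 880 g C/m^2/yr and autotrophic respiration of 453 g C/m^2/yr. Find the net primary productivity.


NPP = GPP - Ra = 880 - 453 = 427 g C/m^2/yr

427 g C/m^2/yr


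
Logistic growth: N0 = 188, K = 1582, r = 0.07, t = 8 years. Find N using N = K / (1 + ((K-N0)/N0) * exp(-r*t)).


(K - N0)/N0 = (1582 - 188)/188 = 1394/188 = 7.41489
r*t = 0.07 * 8 = 0.56; exp(-0.56) = 0.571209
7.41489 * 0.571209 = 4.23545
1 + 4.23545 = 5.23545
N = 1582 / 5.23545 = 302.171 ≈ 302

302


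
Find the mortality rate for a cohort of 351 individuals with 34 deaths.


Mortality rate = 34 / 351 = 0.096866 ≈ 0.0969

0.0969


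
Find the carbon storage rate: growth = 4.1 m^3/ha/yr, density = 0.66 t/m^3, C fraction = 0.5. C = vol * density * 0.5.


C = 4.1 * 0.66 * 0.5 = 1.353 ≈ 1.35 t C/ha/yr

1.35 t C/ha/yr


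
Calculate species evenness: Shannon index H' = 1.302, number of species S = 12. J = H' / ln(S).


ln(12) = 2.48491
J = H' / ln(S) = 1.302 / 2.48491 = 0.523963 ≈ 0.5240

0.5240


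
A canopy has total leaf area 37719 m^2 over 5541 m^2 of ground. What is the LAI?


LAI = 37719 / 5541 = 6.8073 ≈ 6.81

6.81


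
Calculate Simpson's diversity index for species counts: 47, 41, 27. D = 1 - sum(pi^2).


Total N = 47 + 41 + 27 = 115
Per-species terms:
  p = 47/115 = 0.408696; p^2 = 0.408696^2 = 0.167032
  p = 41/115 = 0.356522; p^2 = 0.356522^2 = 0.127108
  p = 27/115 = 0.234783; p^2 = 0.234783^2 = 0.055123
sum(p^2) = 0.167032 + 0.127108 + 0.055123 = 0.349263
D = 1 - 0.349263 = 0.650737 ≈ 0.6507

0.6507


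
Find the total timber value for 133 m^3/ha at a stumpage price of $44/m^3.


Value = 133 * 44 = $5852/ha

$5852/ha


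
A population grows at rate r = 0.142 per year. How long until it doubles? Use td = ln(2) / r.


td = ln(2) / 0.142 = 0.693147 / 0.142 = 4.88132 ≈ 4.9 years

4.9 years


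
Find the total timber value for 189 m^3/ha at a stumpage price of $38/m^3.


Value = 189 * 38 = $7182/ha

$7182/ha


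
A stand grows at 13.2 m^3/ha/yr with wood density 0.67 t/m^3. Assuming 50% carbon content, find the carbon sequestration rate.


C = 13.2 * 0.67 * 0.5 = 4.422 ≈ 4.42 t C/ha/yr

4.42 t C/ha/yr


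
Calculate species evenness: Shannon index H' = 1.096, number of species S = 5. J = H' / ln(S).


ln(5) = 1.60944
J = H' / ln(S) = 1.096 / 1.60944 = 0.680982 ≈ 0.6810

0.6810


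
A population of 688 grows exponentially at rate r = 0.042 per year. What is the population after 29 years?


r*t = 0.042 * 29 = 1.218
exp(1.218) = 3.38042
N = 688 * 3.38042 = 2325.73 ≈ 2326

2326


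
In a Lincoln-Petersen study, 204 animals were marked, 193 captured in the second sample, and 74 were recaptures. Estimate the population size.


N = M * C / R = 204 * 193 / 74 = 39372 / 74 = 532.05 ≈ 532

532 individuals


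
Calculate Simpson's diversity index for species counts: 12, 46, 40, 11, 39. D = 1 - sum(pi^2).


Total N = 12 + 46 + 40 + 11 + 39 = 148
Per-species terms:
  p = 12/148 = 0.081081; p^2 = 0.081081^2 = 0.006574
  p = 46/148 = 0.310811; p^2 = 0.310811^2 = 0.096603
  p = 40/148 = 0.270270; p^2 = 0.270270^2 = 0.073046
  p = 11/148 = 0.074324; p^2 = 0.074324^2 = 0.005524
  p = 39/148 = 0.263514; p^2 = 0.263514^2 = 0.069440
sum(p^2) = 0.006574 + 0.096603 + 0.073046 + 0.005524 + 0.069440 = 0.251187
D = 1 - 0.251187 = 0.748813 ≈ 0.7488

0.7488


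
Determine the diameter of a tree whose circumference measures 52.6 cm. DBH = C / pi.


DBH = C / pi = 52.6 / 3.141593 = 16.7431 ≈ 16.74 cm

16.74 cm


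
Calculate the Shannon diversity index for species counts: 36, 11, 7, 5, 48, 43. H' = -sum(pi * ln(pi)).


Total N = 36 + 11 + 7 + 5 + 48 + 43 = 150
Per-species terms:
  p = 36/150 = 0.240000; ln(p) = -1.427116; p*ln(p) = 0.240000 * (-1.427116) = -0.342508
  p = 11/150 = 0.073333; ln(p) = -2.612745; p*ln(p) = 0.073333 * (-2.612745) = -0.191600
  p = 7/150 = 0.046667; ln(p) = -3.064718; p*ln(p) = 0.046667 * (-3.064718) = -0.143021
  p = 5/150 = 0.033333; ln(p) = -3.401207; p*ln(p) = 0.033333 * (-3.401207) = -0.113372
  p = 48/150 = 0.320000; ln(p) = -1.139434; p*ln(p) = 0.320000 * (-1.139434) = -0.364619
  p = 43/150 = 0.286667; ln(p) = -1.249434; p*ln(p) = 0.286667 * (-1.249434) = -0.358171
sum(p*ln(p)) = (-0.342508) + (-0.191600) + (-0.143021) + (-0.113372) + (-0.364619) + (-0.358171) = -1.513291
H' = -(-1.513291) = 1.513291 ≈ 1.5133

1.5133


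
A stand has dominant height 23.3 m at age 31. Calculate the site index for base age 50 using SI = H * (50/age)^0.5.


50/31 = 1.61290
(1.61290)^0.5 = 1.27000
SI = 23.3 * 1.27000 = 29.5910 ≈ 29.6 m

29.6 m


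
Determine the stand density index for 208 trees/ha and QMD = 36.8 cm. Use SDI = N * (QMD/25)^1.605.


QMD/25 = 36.8/25 = 1.472
(1.472)^1.605 = exp(1.605 * ln(1.472)) = exp(1.605 * 0.386622) = exp(0.620528) = 1.85991
SDI = 208 * 1.85991 = 386.861 ≈ 387

387


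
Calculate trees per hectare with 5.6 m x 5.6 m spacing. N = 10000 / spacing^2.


N = 10000 / 5.6^2 = 10000 / 31.36 = 318.878 ≈ 319 trees/ha

319 trees/ha


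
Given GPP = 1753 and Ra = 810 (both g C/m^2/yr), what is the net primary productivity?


NPP = GPP - Ra = 1753 - 810 = 943 g C/m^2/yr

943 g C/m^2/yr


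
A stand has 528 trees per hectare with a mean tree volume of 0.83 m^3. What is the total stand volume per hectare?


V_stand = 528 * 0.83 = 438.24 ≈ 438.2 m^3/ha

438.2 m^3/ha


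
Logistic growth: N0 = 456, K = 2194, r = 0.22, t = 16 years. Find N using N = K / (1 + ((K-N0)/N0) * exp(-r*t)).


(K - N0)/N0 = (2194 - 456)/456 = 1738/456 = 3.81140
r*t = 0.22 * 16 = 3.52; exp(-3.52) = 0.0295994
3.81140 * 0.0295994 = 0.112815
1 + 0.112815 = 1.11282
N = 2194 / 1.11282 = 1971.57 ≈ 1972

1972


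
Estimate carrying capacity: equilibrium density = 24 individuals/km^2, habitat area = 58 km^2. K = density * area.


K = 24 * 58 = 1392 individuals

1392 individuals


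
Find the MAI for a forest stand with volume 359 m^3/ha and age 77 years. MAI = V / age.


MAI = 359 / 77 = 4.6623 ≈ 4.66 m^3/ha/yr

4.66 m^3/ha/yr


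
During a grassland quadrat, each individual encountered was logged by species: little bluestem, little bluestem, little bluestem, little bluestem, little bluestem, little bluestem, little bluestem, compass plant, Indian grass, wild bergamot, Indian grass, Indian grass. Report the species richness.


Total individuals logged = 12
Distinct species (count of individuals): little bluestem (7), compass plant (1), Indian grass (3), wild bergamot (1)
Species richness = number of distinct species = 4

4


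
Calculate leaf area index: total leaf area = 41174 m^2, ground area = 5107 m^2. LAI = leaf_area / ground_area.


LAI = 41174 / 5107 = 8.0623 ≈ 8.06

8.06


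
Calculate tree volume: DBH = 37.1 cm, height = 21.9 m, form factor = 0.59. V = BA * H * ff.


(D/200)^2 = (37.1/200)^2 = 0.1855^2 = 0.03441025
BA = 3.141593 * 0.03441025 = 0.108103 m^2
V = 0.108103 * 21.9 * 0.59 = 1.39680 ≈ 1.397 m^3

1.397 m^3


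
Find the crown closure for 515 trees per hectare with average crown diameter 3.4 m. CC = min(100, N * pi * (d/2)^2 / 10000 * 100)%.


(d/2)^2 = (3.4/2)^2 = 1.7^2 = 2.89
Crown area = 3.141593 * 2.89 = 9.07920 m^2
N * area / 10000 * 100 = 515 * 9.07920 / 10000 * 100 = 46.7579
CC = min(100, 46.7579) = 46.7579 ≈ 46.8%

46.8%


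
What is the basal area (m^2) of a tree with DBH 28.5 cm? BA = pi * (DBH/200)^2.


D/200 = 28.5/200 = 0.1425 m
(D/200)^2 = 0.1425^2 = 0.02030625
BA = 3.141593 * 0.02030625 = 0.0637940 ≈ 0.0638 m^2

0.0638 m^2


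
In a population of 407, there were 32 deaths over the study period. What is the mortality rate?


Mortality rate = 32 / 407 = 0.078624 ≈ 0.0786

0.0786


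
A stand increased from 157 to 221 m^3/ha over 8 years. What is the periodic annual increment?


PAI = (V2 - V1) / period = (221 - 157) / 8 = 64 / 8 = 8.00 m^3/ha/yr

8.00 m^3/ha/yr


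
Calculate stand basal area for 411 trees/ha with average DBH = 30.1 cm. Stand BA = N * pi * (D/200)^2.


(D/200)^2 = (30.1/200)^2 = 0.1505^2 = 0.02265025
Individual BA = 3.141593 * 0.02265025 = 0.0711579 m^2
Stand BA = 411 * 0.0711579 = 29.2459 ≈ 29.25 m^2/ha

29.25 m^2/ha


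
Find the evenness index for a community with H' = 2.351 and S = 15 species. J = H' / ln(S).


ln(15) = 2.70805
J = H' / ln(S) = 2.351 / 2.70805 = 0.868152 ≈ 0.8682

0.8682


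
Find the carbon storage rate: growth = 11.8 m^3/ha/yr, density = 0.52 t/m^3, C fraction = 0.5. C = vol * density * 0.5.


C = 11.8 * 0.52 * 0.5 = 3.068 ≈ 3.07 t C/ha/yr

3.07 t C/ha/yr


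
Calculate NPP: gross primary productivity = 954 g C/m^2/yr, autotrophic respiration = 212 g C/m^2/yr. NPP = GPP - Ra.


NPP = GPP - Ra = 954 - 212 = 742 g C/m^2/yr

742 g C/m^2/yr


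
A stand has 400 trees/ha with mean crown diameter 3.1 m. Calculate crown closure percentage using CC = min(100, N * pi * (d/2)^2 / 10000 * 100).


(d/2)^2 = (3.1/2)^2 = 1.55^2 = 2.4025
Crown area = 3.141593 * 2.4025 = 7.54768 m^2
N * area / 10000 * 100 = 400 * 7.54768 / 10000 * 100 = 30.1907
CC = min(100, 30.1907) = 30.1907 ≈ 30.2%

30.2%


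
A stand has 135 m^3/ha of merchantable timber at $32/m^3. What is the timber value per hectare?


Value = 135 * 32 = $4320/ha

$4320/ha


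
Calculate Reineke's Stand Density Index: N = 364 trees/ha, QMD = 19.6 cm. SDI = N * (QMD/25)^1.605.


QMD/25 = 19.6/25 = 0.784
(0.784)^1.605 = exp(1.605 * ln(0.784)) = exp(1.605 * (-0.243346)) = exp(-0.390570) = 0.676671
SDI = 364 * 0.676671 = 246.308 ≈ 246

246


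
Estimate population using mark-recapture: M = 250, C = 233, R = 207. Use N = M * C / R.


N = M * C / R = 250 * 233 / 207 = 58250 / 207 = 281.40 ≈ 281

281 individuals


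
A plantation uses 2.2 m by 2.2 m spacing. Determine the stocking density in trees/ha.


N = 10000 / 2.2^2 = 10000 / 4.84 = 2066.12 ≈ 2066 trees/ha

2066 trees/ha


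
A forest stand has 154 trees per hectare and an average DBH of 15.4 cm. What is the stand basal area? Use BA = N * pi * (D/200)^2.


(D/200)^2 = (15.4/200)^2 = 0.077^2 = 0.005929
Individual BA = 3.141593 * 0.005929 = 0.0186265 m^2
Stand BA = 154 * 0.0186265 = 2.86848 ≈ 2.87 m^2/ha

2.87 m^2/ha


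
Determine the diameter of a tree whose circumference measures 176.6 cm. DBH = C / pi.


DBH = C / pi = 176.6 / 3.141593 = 56.2135 ≈ 56.21 cm

56.21 cm


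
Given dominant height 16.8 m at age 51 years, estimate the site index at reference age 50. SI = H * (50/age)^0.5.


50/51 = 0.980392
(0.980392)^0.5 = 0.990147
SI = 16.8 * 0.990147 = 16.6345 ≈ 16.6 m

16.6 m


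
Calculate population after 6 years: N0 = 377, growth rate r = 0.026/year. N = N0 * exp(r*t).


r*t = 0.026 * 6 = 0.156
exp(0.156) = 1.16883
N = 377 * 1.16883 = 440.649 ≈ 441

441


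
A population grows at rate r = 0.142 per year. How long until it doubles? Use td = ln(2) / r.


td = ln(2) / 0.142 = 0.693147 / 0.142 = 4.88132 ≈ 4.9 years

4.9 years


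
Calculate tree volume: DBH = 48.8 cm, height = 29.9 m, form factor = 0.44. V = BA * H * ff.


(D/200)^2 = (48.8/200)^2 = 0.244^2 = 0.059536
BA = 3.141593 * 0.059536 = 0.187038 m^2
V = 0.187038 * 29.9 * 0.44 = 2.46067 ≈ 2.461 m^3

2.461 m^3


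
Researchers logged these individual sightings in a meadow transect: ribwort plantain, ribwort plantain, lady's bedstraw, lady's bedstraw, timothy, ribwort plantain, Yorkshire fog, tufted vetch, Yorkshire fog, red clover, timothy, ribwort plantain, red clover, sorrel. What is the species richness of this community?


Total individuals logged = 14
Distinct species (count of individuals): ribwort plantain (4), lady's bedstraw (2), timothy (2), Yorkshire fog (2), tufted vetch (1), red clover (2), sorrel (1)
Species richness = number of distinct species = 7

7


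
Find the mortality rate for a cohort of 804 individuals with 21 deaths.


Mortality rate = 21 / 804 = 0.026119 ≈ 0.0261

0.0261


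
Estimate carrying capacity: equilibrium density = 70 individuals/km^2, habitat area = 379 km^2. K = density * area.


K = 70 * 379 = 26530 individuals

26530 individuals


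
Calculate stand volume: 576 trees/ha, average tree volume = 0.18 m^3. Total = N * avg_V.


V_stand = 576 * 0.18 = 103.68 ≈ 103.7 m^3/ha

103.7 m^3/ha


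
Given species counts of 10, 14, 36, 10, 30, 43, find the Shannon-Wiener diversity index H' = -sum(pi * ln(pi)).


Total N = 10 + 14 + 36 + 10 + 30 + 43 = 143
Per-species terms:
  p = 10/143 = 0.069930; ln(p) = -2.660261; p*ln(p) = 0.069930 * (-2.660261) = -0.186032
  p = 14/143 = 0.097902; ln(p) = -2.323788; p*ln(p) = 0.097902 * (-2.323788) = -0.227503
  p = 36/143 = 0.251748; ln(p) = -1.379327; p*ln(p) = 0.251748 * (-1.379327) = -0.347243
  p = 10/143 = 0.069930; ln(p) = -2.660261; p*ln(p) = 0.069930 * (-2.660261) = -0.186032
  p = 30/143 = 0.209790; ln(p) = -1.561648; p*ln(p) = 0.209790 * (-1.561648) = -0.327618
  p = 43/143 = 0.300699; ln(p) = -1.201646; p*ln(p) = 0.300699 * (-1.201646) = -0.361334
sum(p*ln(p)) = (-0.186032) + (-0.227503) + (-0.347243) + (-0.186032) + (-0.327618) + (-0.361334) = -1.635762
H' = -(-1.635762) = 1.635762 ≈ 1.6358

1.6358


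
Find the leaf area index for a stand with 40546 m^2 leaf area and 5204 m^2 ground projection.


LAI = 40546 / 5204 = 7.7913 ≈ 7.79

7.79


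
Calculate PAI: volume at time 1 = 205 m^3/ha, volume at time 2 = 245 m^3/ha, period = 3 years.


PAI = (V2 - V1) / period = (245 - 205) / 3 = 40 / 3 = 13.3333 ≈ 13.33 m^3/ha/yr

13.33 m^3/ha/yr


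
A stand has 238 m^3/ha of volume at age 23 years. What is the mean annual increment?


MAI = 238 / 23 = 10.3478 ≈ 10.35 m^3/ha/yr

10.35 m^3/ha/yr


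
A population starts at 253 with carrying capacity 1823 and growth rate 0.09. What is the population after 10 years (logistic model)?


(K - N0)/N0 = (1823 - 253)/253 = 1570/253 = 6.20553
r*t = 0.09 * 10 = 0.9; exp(-0.9) = 0.406570
6.20553 * 0.406570 = 2.52298
1 + 2.52298 = 3.52298
N = 1823 / 3.52298 = 517.460 ≈ 517

517


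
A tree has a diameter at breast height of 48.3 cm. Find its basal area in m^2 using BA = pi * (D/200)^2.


D/200 = 48.3/200 = 0.2415 m
(D/200)^2 = 0.2415^2 = 0.05832225
BA = 3.141593 * 0.05832225 = 0.183225 ≈ 0.1832 m^2

0.1832 m^2


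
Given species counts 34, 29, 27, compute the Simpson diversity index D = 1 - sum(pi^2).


Total N = 34 + 29 + 27 = 90
Per-species terms:
  p = 34/90 = 0.377778; p^2 = 0.377778^2 = 0.142716
  p = 29/90 = 0.322222; p^2 = 0.322222^2 = 0.103827
  p = 27/90 = 0.300000; p^2 = 0.300000^2 = 0.090000
sum(p^2) = 0.142716 + 0.103827 + 0.090000 = 0.336543
D = 1 - 0.336543 = 0.663457 ≈ 0.6635

0.6635


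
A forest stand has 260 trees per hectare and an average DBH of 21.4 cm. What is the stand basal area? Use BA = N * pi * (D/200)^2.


(D/200)^2 = (21.4/200)^2 = 0.107^2 = 0.011449
Individual BA = 3.141593 * 0.011449 = 0.0359681 m^2
Stand BA = 260 * 0.0359681 = 9.35171 ≈ 9.35 m^2/ha

9.35 m^2/ha


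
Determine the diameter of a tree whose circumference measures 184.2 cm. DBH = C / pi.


DBH = C / pi = 184.2 / 3.141593 = 58.6327 ≈ 58.63 cm

58.63 cm


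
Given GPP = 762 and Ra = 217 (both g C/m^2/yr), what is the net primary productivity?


NPP = GPP - Ra = 762 - 217 = 545 g C/m^2/yr

545 g C/m^2/yr


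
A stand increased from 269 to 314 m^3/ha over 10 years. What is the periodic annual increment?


PAI = (V2 - V1) / period = (314 - 269) / 10 = 45 / 10 = 4.50 m^3/ha/yr

4.50 m^3/ha/yr


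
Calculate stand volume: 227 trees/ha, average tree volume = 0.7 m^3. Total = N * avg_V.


V_stand = 227 * 0.7 = 158.9 m^3/ha

158.9 m^3/ha


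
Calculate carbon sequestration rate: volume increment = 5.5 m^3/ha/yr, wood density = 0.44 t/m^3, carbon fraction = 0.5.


C = 5.5 * 0.44 * 0.5 = 1.21 t C/ha/yr

1.21 t C/ha/yr


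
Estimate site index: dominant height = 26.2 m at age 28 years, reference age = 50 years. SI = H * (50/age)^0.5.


50/28 = 1.78571
(1.78571)^0.5 = 1.33630
SI = 26.2 * 1.33630 = 35.0111 ≈ 35.0 m

35.0 m


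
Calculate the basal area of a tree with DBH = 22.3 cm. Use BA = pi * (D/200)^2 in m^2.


D/200 = 22.3/200 = 0.1115 m
(D/200)^2 = 0.1115^2 = 0.01243225
BA = 3.141593 * 0.01243225 = 0.0390571 ≈ 0.0391 m^2

0.0391 m^2


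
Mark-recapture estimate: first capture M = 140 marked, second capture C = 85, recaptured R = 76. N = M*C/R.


N = M * C / R = 140 * 85 / 76 = 11900 / 76 = 156.58 ≈ 157

157 individuals


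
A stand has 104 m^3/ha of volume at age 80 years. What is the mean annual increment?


MAI = 104 / 80 = 1.30 m^3/ha/yr

1.30 m^3/ha/yr


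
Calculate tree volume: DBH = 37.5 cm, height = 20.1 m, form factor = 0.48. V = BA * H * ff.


(D/200)^2 = (37.5/200)^2 = 0.1875^2 = 0.03515625
BA = 3.141593 * 0.03515625 = 0.110447 m^2
V = 0.110447 * 20.1 * 0.48 = 1.06559 ≈ 1.066 m^3

1.066 m^3


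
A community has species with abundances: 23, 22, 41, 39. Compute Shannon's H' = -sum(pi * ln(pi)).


Total N = 23 + 22 + 41 + 39 = 125
Per-species terms:
  p = 23/125 = 0.184000; ln(p) = -1.692820; p*ln(p) = 0.184000 * (-1.692820) = -0.311479
  p = 22/125 = 0.176000; ln(p) = -1.737271; p*ln(p) = 0.176000 * (-1.737271) = -0.305760
  p = 41/125 = 0.328000; ln(p) = -1.114742; p*ln(p) = 0.328000 * (-1.114742) = -0.365635
  p = 39/125 = 0.312000; ln(p) = -1.164752; p*ln(p) = 0.312000 * (-1.164752) = -0.363403
sum(p*ln(p)) = (-0.311479) + (-0.305760) + (-0.365635) + (-0.363403) = -1.346277
H' = -(-1.346277) = 1.346277 ≈ 1.3463

1.3463


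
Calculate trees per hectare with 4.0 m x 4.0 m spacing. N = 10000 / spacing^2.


N = 10000 / 4.0^2 = 10000 / 16 = 625.000 ≈ 625 trees/ha

625 trees/ha


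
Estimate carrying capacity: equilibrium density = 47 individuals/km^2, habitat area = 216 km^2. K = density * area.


K = 47 * 216 = 10152 individuals

10152 individuals


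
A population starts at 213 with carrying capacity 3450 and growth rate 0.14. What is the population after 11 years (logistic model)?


(K - N0)/N0 = (3450 - 213)/213 = 3237/213 = 15.1972
r*t = 0.14 * 11 = 1.54; exp(-1.54) = 0.214381
15.1972 * 0.214381 = 3.25799
1 + 3.25799 = 4.25799
N = 3450 / 4.25799 = 810.241 ≈ 810

810


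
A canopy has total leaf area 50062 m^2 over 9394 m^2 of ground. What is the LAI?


LAI = 50062 / 9394 = 5.3291 ≈ 5.33

5.33


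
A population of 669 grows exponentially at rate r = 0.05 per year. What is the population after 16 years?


r*t = 0.05 * 16 = 0.8
exp(0.8) = 2.22554
N = 669 * 2.22554 = 1488.89 ≈ 1489

1489
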